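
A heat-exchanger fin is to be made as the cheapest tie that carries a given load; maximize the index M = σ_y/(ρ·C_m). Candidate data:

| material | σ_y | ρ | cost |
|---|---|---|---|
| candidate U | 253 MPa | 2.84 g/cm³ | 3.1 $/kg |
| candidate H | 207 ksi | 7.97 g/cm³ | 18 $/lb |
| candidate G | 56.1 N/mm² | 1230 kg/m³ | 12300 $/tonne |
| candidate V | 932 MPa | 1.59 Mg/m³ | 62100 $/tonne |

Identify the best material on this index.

candidate U

Putting every candidate on a common basis:
  candidate U: σ_y = 253.0 MPa, ρ = 2840 kg/m³, cost = 3.100 $/kg
  candidate H: σ_y = 1427 MPa, ρ = 7970 kg/m³, cost = 39.68 $/kg
  candidate G: σ_y = 56.10 MPa, ρ = 1230 kg/m³, cost = 12.30 $/kg
  candidate V: σ_y = 932.0 MPa, ρ = 1590 kg/m³, cost = 62.10 $/kg
  candidate U: M = 28.7 kN·m per $
  candidate V: M = 9.44 kN·m per $
  candidate H: M = 4.51 kN·m per $
  candidate G: M = 3.71 kN·m per $
Candidate U has the largest M.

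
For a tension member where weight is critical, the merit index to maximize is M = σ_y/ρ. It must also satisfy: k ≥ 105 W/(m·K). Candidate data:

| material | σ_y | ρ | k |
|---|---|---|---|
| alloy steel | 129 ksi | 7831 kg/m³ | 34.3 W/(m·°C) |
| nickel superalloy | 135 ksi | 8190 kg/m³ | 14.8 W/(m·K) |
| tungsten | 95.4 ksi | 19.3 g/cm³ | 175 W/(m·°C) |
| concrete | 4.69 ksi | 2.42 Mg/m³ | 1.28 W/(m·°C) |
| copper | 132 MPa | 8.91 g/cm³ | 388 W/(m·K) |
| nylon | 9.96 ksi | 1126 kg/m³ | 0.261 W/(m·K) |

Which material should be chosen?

tungsten

Screen on constraints: k ≥ 105 W/(m·K). Survivors: tungsten, copper.
After converting to SI:
  tungsten: σ_y = 657.8 MPa, ρ = 19300 kg/m³
  copper: σ_y = 132.0 MPa, ρ = 8910 kg/m³
  tungsten: M = 34.1 kN·m/kg
  copper: M = 14.8 kN·m/kg
The maximum is for tungsten.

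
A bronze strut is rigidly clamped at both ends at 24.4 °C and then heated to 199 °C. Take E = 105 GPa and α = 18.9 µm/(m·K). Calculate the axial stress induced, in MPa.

346 MPa

ΔT = 174.6 K. Constrained thermal stress σ = E·α·ΔT = 105.0×10³ MPa × 18.9×10⁻⁶ × 174.6 = 346 MPa (compressive).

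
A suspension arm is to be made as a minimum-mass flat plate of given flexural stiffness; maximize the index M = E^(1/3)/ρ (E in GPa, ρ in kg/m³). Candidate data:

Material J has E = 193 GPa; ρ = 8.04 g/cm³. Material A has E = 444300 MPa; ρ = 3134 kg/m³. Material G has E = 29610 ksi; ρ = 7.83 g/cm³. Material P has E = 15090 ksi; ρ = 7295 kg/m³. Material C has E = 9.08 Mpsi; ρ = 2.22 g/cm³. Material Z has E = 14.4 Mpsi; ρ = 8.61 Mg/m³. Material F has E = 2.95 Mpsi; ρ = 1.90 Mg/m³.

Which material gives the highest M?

After converting to SI:
  material J: E = 193.0 GPa, ρ = 8040 kg/m³
  material A: E = 444.3 GPa, ρ = 3134 kg/m³
  material G: E = 204.2 GPa, ρ = 7830 kg/m³
  material P: E = 104.0 GPa, ρ = 7295 kg/m³
  material C: E = 62.60 GPa, ρ = 2220 kg/m³
  material Z: E = 99.28 GPa, ρ = 8610 kg/m³
  material F: E = 20.34 GPa, ρ = 1900 kg/m³
  material A: M = 2.43×10⁻³
  material C: M = 1.79×10⁻³
  material F: M = 1.44×10⁻³
  material G: M = 0.752×10⁻³
  material J: M = 0.719×10⁻³
  material P: M = 0.645×10⁻³
  material Z: M = 0.538×10⁻³
Material A has the largest M.

material A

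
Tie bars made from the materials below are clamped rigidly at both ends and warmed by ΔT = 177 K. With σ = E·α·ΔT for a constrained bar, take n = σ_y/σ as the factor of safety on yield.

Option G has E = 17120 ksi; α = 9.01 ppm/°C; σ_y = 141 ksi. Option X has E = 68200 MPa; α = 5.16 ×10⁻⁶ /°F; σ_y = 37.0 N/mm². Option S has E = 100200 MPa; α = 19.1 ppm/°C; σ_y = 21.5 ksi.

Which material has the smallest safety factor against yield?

Converting E to GPa, α to ×10⁻⁶/K, σ_y to MPa, then σ and n for each:
  option G: E = 118.0, α = 9.01, σ_y = 972.2 → σ = 188 MPa, n = 5.16
  option X: E = 68.20, α = 9.29, σ_y = 37.00 → σ = 112 MPa, n = 0.330
  option S: E = 100.2, α = 19.1, σ_y = 148.2 → σ = 339 MPa, n = 0.438
Smallest n: option X with n = 0.330.

option X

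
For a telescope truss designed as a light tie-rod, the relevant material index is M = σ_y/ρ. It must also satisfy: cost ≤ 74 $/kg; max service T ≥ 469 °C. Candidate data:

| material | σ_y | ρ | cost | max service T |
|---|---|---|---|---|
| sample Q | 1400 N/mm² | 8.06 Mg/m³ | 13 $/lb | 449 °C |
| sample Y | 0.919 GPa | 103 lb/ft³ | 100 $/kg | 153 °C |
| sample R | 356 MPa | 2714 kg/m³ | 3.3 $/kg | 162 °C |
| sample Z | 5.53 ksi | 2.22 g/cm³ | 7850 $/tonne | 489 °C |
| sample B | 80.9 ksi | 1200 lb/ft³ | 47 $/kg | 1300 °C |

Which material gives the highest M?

sample B

Screen on constraints: cost ≤ 74 $/kg; max service T ≥ 469 °C. Survivors: sample Z, sample B.
Putting every candidate on a common basis:
  sample Z: σ_y = 38.13 MPa, ρ = 2220 kg/m³
  sample B: σ_y = 557.8 MPa, ρ = 19220 kg/m³
  sample B: M = 29.0 kN·m/kg
  sample Z: M = 17.2 kN·m/kg
Highest index: sample B.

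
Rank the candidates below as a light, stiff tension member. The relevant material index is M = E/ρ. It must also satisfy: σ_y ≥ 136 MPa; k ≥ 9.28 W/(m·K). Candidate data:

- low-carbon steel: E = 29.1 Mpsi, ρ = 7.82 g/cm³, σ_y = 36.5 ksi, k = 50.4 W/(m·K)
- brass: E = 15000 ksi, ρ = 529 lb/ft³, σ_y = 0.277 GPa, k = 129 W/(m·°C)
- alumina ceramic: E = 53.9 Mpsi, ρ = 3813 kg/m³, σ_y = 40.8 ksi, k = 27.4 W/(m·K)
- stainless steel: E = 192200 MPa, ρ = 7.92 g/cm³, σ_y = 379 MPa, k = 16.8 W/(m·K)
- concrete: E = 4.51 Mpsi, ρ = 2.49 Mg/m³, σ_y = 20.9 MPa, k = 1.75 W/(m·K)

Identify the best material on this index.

alumina ceramic

Screen on constraints: σ_y ≥ 136 MPa; k ≥ 9.28 W/(m·K). Survivors: low-carbon steel, brass, alumina ceramic, stainless steel.
Putting every candidate on a common basis:
  low-carbon steel: E = 200.6 GPa, ρ = 7820 kg/m³
  brass: E = 103.4 GPa, ρ = 8474 kg/m³
  alumina ceramic: E = 371.6 GPa, ρ = 3813 kg/m³
  stainless steel: E = 192.2 GPa, ρ = 7920 kg/m³
  alumina ceramic: M = 97.5 MN·m/kg
  low-carbon steel: M = 25.7 MN·m/kg
  stainless steel: M = 24.3 MN·m/kg
  brass: M = 12.2 MN·m/kg
Alumina ceramic has the largest M.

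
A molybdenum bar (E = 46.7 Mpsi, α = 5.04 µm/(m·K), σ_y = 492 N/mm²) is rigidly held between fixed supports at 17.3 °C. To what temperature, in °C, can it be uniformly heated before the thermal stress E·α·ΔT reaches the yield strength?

320 °C

E = 46.7 Mpsi = 322.0 GPa.
σ_y = 492 N/mm² = 492.0 MPa.
E·α·ΔT = 492.0 MPa ⇒ ΔT = 492.0 / (322.0×10³ × 5.04×10⁻⁶) = 303.2 K.
T = 17.3 + 303.2 = 320.5 °C.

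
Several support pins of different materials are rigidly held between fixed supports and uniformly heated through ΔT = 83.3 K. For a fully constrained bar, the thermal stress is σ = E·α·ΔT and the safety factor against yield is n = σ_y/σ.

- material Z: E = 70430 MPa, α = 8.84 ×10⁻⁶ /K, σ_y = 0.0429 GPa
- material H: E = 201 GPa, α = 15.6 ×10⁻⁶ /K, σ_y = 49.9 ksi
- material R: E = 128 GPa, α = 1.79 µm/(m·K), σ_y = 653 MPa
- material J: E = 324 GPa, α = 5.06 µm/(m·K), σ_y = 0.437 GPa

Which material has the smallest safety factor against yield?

With everything in SI (GPa, ×10⁻⁶/K, MPa):
  material Z: E = 70.43, α = 8.84, σ_y = 42.90 → σ = 51.9 MPa, n = 0.827
  material H: E = 201.0, α = 15.6, σ_y = 344.0 → σ = 261 MPa, n = 1.32
  material R: E = 128.0, α = 1.79, σ_y = 653.0 → σ = 19.1 MPa, n = 34.2
  material J: E = 324.0, α = 5.06, σ_y = 437.0 → σ = 137 MPa, n = 3.20
Material Z has the lowest safety factor, n = 0.827.

material Z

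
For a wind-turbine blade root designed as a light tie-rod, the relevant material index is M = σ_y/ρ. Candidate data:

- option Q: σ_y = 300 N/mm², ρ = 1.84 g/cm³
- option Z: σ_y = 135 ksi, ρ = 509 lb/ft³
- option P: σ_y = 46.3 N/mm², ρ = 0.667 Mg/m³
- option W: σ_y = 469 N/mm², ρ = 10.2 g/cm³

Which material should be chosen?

option Q

In SI units:
  option Q: σ_y = 300.0 MPa, ρ = 1840 kg/m³
  option Z: σ_y = 930.8 MPa, ρ = 8153 kg/m³
  option P: σ_y = 46.30 MPa, ρ = 667.0 kg/m³
  option W: σ_y = 469.0 MPa, ρ = 10200 kg/m³
  option Q: M = 163 kN·m/kg
  option Z: M = 114 kN·m/kg
  option P: M = 69.4 kN·m/kg
  option W: M = 46.0 kN·m/kg
Highest index: option Q.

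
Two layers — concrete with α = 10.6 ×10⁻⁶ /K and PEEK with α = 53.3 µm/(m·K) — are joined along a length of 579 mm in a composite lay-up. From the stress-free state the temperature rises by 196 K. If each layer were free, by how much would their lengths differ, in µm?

Δα = |10.6 − 53.3|×10⁻⁶/K = 42.7×10⁻⁶/K.
ΔL_mismatch = Δα·L·ΔT = 42.7×10⁻⁶ × 579.0 mm × 196.0 K = 4850 µm.

4850 µm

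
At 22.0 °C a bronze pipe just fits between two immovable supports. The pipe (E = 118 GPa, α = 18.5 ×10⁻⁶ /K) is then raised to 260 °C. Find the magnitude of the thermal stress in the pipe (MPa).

520 MPa

ΔT = 238.0 K. Constrained thermal stress σ = E·α·ΔT = 118.0×10³ MPa × 18.5×10⁻⁶ × 238.0 = 520 MPa (compressive).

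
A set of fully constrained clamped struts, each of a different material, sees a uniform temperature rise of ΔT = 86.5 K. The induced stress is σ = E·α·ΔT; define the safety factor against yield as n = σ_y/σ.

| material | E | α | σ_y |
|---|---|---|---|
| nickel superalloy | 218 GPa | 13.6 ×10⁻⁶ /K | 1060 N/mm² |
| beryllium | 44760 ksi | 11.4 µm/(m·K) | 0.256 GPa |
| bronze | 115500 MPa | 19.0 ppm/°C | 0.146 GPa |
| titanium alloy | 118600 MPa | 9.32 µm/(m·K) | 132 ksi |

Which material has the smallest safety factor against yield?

With everything in SI (GPa, ×10⁻⁶/K, MPa):
  nickel superalloy: E = 218.0, α = 13.6, σ_y = 1060 → σ = 256 MPa, n = 4.13
  beryllium: E = 308.6, α = 11.4, σ_y = 256.0 → σ = 304 MPa, n = 0.841
  bronze: E = 115.5, α = 19.0, σ_y = 146.0 → σ = 190 MPa, n = 0.769
  titanium alloy: E = 118.6, α = 9.32, σ_y = 910.1 → σ = 95.6 MPa, n = 9.52
Smallest n: bronze with n = 0.769.

bronze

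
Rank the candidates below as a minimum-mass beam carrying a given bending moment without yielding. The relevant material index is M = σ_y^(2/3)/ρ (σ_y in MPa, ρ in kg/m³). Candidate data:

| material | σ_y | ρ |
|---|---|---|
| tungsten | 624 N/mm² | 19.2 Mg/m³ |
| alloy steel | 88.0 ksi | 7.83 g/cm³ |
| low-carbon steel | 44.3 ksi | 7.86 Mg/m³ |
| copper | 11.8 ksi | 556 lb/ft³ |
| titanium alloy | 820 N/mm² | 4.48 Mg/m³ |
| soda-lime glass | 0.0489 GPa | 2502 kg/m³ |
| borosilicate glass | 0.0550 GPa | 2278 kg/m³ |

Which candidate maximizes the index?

After converting to SI:
  tungsten: σ_y = 624.0 MPa, ρ = 19200 kg/m³
  alloy steel: σ_y = 606.7 MPa, ρ = 7830 kg/m³
  low-carbon steel: σ_y = 305.4 MPa, ρ = 7860 kg/m³
  copper: σ_y = 81.36 MPa, ρ = 8906 kg/m³
  titanium alloy: σ_y = 820.0 MPa, ρ = 4480 kg/m³
  soda-lime glass: σ_y = 48.90 MPa, ρ = 2502 kg/m³
  borosilicate glass: σ_y = 55.00 MPa, ρ = 2278 kg/m³
  titanium alloy: M = 19.6×10⁻³
  alloy steel: M = 9.15×10⁻³
  borosilicate glass: M = 6.35×10⁻³
  low-carbon steel: M = 5.77×10⁻³
  soda-lime glass: M = 5.34×10⁻³
  tungsten: M = 3.80×10⁻³
  copper: M = 2.11×10⁻³
Titanium alloy ranks first.

titanium alloy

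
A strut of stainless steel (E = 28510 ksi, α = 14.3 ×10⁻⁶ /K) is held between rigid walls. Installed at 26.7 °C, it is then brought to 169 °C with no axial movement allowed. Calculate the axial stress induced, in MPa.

400 MPa

E = 28510 ksi = 196.6 GPa.
ΔT = 142.3 K. Constrained thermal stress σ = E·α·ΔT = 196.6×10³ MPa × 14.3×10⁻⁶ × 142.3 = 400 MPa (compressive).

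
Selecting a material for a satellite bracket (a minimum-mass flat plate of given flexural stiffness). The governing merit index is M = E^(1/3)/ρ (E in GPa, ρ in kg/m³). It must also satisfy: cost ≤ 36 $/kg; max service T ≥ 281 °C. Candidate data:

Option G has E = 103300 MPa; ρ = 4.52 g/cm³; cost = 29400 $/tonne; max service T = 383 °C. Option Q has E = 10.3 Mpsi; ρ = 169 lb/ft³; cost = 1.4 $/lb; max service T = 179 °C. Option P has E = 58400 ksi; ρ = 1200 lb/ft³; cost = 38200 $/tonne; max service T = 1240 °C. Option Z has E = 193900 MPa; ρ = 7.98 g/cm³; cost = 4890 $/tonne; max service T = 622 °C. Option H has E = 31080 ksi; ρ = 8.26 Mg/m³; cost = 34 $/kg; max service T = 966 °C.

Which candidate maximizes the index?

option G

Screen on constraints: cost ≤ 36 $/kg; max service T ≥ 281 °C. Survivors: option G, option Z, option H.
Normalizing units and computing the index:
  option G: E = 103.3 GPa, ρ = 4520 kg/m³
  option Z: E = 193.9 GPa, ρ = 7980 kg/m³
  option H: E = 214.3 GPa, ρ = 8260 kg/m³
  option G: M = 1.04×10⁻³
  option Z: M = 0.725×10⁻³
  option H: M = 0.724×10⁻³
Option G has the largest M.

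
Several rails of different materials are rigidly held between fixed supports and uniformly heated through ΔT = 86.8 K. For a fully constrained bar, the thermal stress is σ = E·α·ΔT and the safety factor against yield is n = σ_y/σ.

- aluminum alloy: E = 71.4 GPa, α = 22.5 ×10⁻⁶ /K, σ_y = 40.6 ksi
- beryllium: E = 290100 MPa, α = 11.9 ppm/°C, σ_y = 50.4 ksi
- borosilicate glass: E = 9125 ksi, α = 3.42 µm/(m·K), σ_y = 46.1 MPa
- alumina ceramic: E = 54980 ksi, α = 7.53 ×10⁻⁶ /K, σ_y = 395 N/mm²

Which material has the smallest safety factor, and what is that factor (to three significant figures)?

beryllium, n = 1.16

Per material, after unit conversion:
  aluminum alloy: E = 71.40, α = 22.5, σ_y = 279.9 → σ = 139 MPa, n = 2.01
  beryllium: E = 290.1, α = 11.9, σ_y = 347.5 → σ = 300 MPa, n = 1.16
  borosilicate glass: E = 62.91, α = 3.42, σ_y = 46.10 → σ = 18.7 MPa, n = 2.47
  alumina ceramic: E = 379.1, α = 7.53, σ_y = 395.0 → σ = 248 MPa, n = 1.59
Beryllium has the lowest safety factor, n = 1.16.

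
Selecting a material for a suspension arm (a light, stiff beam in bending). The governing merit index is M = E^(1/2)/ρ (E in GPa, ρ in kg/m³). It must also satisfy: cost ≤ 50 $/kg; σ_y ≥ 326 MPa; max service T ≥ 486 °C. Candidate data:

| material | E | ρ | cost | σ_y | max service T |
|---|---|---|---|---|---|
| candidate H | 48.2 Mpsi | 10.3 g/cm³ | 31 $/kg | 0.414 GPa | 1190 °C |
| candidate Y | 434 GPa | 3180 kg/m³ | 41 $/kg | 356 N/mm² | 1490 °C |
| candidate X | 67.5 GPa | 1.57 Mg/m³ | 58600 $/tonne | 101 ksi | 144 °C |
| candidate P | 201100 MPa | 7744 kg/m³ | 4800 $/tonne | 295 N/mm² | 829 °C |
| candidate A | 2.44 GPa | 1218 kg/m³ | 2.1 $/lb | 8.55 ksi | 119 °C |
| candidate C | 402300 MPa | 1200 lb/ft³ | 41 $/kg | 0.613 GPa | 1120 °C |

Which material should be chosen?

Screen on constraints: cost ≤ 50 $/kg; σ_y ≥ 326 MPa; max service T ≥ 486 °C. Survivors: candidate H, candidate Y, candidate C.
After converting to SI:
  candidate H: E = 332.3 GPa, ρ = 10300 kg/m³
  candidate Y: E = 434.0 GPa, ρ = 3180 kg/m³
  candidate C: E = 402.3 GPa, ρ = 19220 kg/m³
  candidate Y: M = 6.55×10⁻³
  candidate H: M = 1.77×10⁻³
  candidate C: M = 1.04×10⁻³
The maximum is for candidate Y.

candidate Y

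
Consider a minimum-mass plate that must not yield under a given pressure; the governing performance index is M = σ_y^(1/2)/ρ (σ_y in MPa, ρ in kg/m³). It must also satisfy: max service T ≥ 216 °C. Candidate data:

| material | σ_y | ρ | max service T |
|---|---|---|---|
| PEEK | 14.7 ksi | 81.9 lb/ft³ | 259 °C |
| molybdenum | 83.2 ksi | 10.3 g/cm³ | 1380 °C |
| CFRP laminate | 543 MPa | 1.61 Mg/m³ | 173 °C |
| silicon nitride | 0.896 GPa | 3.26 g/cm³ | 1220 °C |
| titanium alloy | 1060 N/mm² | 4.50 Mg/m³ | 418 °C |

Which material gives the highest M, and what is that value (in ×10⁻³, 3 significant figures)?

silicon nitride, M = 9.18×10⁻³

Screen on constraints: max service T ≥ 216 °C. Survivors: PEEK, molybdenum, silicon nitride, titanium alloy.
After converting to SI:
  PEEK: σ_y = 101.4 MPa, ρ = 1312 kg/m³
  molybdenum: σ_y = 573.6 MPa, ρ = 10300 kg/m³
  silicon nitride: σ_y = 896.0 MPa, ρ = 3260 kg/m³
  titanium alloy: σ_y = 1060 MPa, ρ = 4500 kg/m³
  silicon nitride: M = 9.18×10⁻³
  PEEK: M = 7.67×10⁻³
  titanium alloy: M = 7.24×10⁻³
  molybdenum: M = 2.33×10⁻³
Silicon nitride has the largest M.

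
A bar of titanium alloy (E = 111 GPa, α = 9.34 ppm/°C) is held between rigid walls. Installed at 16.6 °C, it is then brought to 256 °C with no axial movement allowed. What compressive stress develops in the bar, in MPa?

ΔT = 239.4 K. Constrained thermal stress σ = E·α·ΔT = 111.0×10³ MPa × 9.34×10⁻⁶ × 239.4 = 248 MPa (compressive).

248 MPa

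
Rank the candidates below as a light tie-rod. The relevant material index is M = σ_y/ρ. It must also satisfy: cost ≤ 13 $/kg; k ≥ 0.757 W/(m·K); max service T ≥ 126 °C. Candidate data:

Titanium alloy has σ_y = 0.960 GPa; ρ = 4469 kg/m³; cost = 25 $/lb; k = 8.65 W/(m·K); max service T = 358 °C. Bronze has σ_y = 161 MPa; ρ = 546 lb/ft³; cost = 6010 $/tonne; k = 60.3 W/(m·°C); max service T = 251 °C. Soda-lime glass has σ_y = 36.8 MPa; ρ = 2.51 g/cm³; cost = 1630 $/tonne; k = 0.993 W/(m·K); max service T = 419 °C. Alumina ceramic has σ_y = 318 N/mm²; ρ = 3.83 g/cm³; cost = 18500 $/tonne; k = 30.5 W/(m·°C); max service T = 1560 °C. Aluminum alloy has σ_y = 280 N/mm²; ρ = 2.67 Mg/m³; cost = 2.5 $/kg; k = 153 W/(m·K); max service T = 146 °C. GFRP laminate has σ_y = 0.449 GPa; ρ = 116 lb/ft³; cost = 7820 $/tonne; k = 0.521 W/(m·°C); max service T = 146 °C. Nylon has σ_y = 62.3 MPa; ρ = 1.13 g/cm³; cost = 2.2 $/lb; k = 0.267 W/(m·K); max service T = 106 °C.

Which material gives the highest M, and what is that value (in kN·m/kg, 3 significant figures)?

aluminum alloy, M = 105 kN·m/kg

Screen on constraints: cost ≤ 13 $/kg; k ≥ 0.757 W/(m·K); max service T ≥ 126 °C. Survivors: bronze, soda-lime glass, aluminum alloy.
Normalizing units and computing the index:
  bronze: σ_y = 161.0 MPa, ρ = 8746 kg/m³
  soda-lime glass: σ_y = 36.80 MPa, ρ = 2510 kg/m³
  aluminum alloy: σ_y = 280.0 MPa, ρ = 2670 kg/m³
  aluminum alloy: M = 105 kN·m/kg
  bronze: M = 18.4 kN·m/kg
  soda-lime glass: M = 14.7 kN·m/kg
Highest index: aluminum alloy.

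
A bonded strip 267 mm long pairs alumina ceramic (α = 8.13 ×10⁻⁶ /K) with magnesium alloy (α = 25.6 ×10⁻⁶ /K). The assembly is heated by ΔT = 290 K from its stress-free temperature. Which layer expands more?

α(alumina ceramic) = 8.13×10⁻⁶/K vs α(magnesium alloy) = 25.6×10⁻⁶/K.
Higher α expands more for the same ΔT: magnesium alloy.

magnesium alloy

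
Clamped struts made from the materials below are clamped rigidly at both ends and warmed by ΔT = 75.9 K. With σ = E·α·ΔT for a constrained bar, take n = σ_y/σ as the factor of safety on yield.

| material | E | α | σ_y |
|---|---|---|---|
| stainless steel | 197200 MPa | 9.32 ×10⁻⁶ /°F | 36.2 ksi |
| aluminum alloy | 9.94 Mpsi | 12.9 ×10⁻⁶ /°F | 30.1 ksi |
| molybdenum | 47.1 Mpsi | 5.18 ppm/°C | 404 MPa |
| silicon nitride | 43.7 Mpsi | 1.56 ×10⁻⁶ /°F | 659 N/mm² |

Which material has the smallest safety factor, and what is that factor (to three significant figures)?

stainless steel, n = 0.994

Per material, after unit conversion:
  stainless steel: E = 197.2, α = 16.8, σ_y = 249.6 → σ = 251 MPa, n = 0.994
  aluminum alloy: E = 68.53, α = 23.2, σ_y = 207.5 → σ = 121 MPa, n = 1.72
  molybdenum: E = 324.7, α = 5.18, σ_y = 404.0 → σ = 128 MPa, n = 3.16
  silicon nitride: E = 301.3, α = 2.81, σ_y = 659.0 → σ = 64.2 MPa, n = 10.3
Smallest n: stainless steel with n = 0.994.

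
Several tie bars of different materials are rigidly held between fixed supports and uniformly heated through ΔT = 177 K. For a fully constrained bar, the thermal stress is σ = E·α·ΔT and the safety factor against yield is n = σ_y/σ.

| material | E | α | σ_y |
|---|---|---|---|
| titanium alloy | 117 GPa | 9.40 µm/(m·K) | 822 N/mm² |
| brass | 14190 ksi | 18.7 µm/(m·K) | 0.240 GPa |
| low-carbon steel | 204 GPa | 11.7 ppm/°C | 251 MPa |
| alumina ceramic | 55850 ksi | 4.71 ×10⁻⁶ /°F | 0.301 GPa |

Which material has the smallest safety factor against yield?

With everything in SI (GPa, ×10⁻⁶/K, MPa):
  titanium alloy: E = 117.0, α = 9.40, σ_y = 822.0 → σ = 195 MPa, n = 4.22
  brass: E = 97.84, α = 18.7, σ_y = 240.0 → σ = 324 MPa, n = 0.741
  low-carbon steel: E = 204.0, α = 11.7, σ_y = 251.0 → σ = 422 MPa, n = 0.594
  alumina ceramic: E = 385.1, α = 8.48, σ_y = 301.0 → σ = 578 MPa, n = 0.521
Smallest n: alumina ceramic with n = 0.521.

alumina ceramic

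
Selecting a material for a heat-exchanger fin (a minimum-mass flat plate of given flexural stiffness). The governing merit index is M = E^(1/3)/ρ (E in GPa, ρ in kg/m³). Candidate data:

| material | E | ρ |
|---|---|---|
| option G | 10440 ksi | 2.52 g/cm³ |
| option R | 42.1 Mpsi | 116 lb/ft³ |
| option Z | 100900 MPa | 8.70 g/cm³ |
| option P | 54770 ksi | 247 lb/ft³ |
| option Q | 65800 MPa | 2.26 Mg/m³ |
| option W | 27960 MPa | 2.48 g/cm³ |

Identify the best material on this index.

option R

In SI units:
  option G: E = 71.98 GPa, ρ = 2520 kg/m³
  option R: E = 290.3 GPa, ρ = 1858 kg/m³
  option Z: E = 100.9 GPa, ρ = 8700 kg/m³
  option P: E = 377.6 GPa, ρ = 3957 kg/m³
  option Q: E = 65.80 GPa, ρ = 2260 kg/m³
  option W: E = 27.96 GPa, ρ = 2480 kg/m³
  option R: M = 3.56×10⁻³
  option P: M = 1.83×10⁻³
  option Q: M = 1.79×10⁻³
  option G: M = 1.65×10⁻³
  option W: M = 1.22×10⁻³
  option Z: M = 0.535×10⁻³
Option R has the largest M.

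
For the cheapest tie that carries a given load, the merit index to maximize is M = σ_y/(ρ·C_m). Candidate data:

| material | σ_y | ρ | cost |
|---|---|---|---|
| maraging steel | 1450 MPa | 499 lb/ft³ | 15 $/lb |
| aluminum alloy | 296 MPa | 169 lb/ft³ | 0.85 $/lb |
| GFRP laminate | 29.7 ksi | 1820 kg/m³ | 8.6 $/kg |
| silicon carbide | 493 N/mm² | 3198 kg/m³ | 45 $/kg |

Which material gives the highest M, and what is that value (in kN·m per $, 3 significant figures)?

Normalizing units and computing the index:
  maraging steel: σ_y = 1450 MPa, ρ = 7993 kg/m³, cost = 33.07 $/kg
  aluminum alloy: σ_y = 296.0 MPa, ρ = 2707 kg/m³, cost = 1.874 $/kg
  GFRP laminate: σ_y = 204.8 MPa, ρ = 1820 kg/m³, cost = 8.600 $/kg
  silicon carbide: σ_y = 493.0 MPa, ρ = 3198 kg/m³, cost = 45.00 $/kg
  aluminum alloy: M = 58.3 kN·m per $
  GFRP laminate: M = 13.1 kN·m per $
  maraging steel: M = 5.49 kN·m per $
  silicon carbide: M = 3.43 kN·m per $
The maximum is for aluminum alloy.

aluminum alloy, M = 58.3 kN·m per $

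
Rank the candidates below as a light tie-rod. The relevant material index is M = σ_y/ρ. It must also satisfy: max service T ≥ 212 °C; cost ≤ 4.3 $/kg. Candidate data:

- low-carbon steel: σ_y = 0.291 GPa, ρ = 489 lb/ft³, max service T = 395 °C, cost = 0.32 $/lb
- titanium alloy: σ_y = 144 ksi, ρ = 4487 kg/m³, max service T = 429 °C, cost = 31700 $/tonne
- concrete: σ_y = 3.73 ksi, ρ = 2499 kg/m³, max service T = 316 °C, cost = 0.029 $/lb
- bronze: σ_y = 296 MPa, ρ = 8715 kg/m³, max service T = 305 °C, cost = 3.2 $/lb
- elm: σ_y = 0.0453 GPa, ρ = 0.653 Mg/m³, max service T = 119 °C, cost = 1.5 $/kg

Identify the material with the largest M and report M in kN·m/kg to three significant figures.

low-carbon steel, M = 37.2 kN·m/kg

Screen on constraints: max service T ≥ 212 °C; cost ≤ 4.3 $/kg. Survivors: low-carbon steel, concrete.
In SI units:
  low-carbon steel: σ_y = 291.0 MPa, ρ = 7833 kg/m³
  concrete: σ_y = 25.72 MPa, ρ = 2499 kg/m³
  low-carbon steel: M = 37.2 kN·m/kg
  concrete: M = 10.3 kN·m/kg
The maximum is for low-carbon steel.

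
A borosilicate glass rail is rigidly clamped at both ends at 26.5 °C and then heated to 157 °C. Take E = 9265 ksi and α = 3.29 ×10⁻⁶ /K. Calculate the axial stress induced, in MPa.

E = 9265 ksi = 63.88 GPa.
ΔT = 130.5 K. Constrained thermal stress σ = E·α·ΔT = 63.88×10³ MPa × 3.29×10⁻⁶ × 130.5 = 27.4 MPa (compressive).

27.4 MPa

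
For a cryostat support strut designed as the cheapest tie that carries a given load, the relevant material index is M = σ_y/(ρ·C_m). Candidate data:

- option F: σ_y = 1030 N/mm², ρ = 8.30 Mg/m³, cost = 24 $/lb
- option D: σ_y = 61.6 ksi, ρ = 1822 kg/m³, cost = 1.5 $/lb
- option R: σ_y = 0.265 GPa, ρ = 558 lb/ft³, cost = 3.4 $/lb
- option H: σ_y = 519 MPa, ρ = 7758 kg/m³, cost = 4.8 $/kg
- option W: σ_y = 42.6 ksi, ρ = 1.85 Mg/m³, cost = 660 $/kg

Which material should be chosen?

option D

Normalizing units and computing the index:
  option F: σ_y = 1030 MPa, ρ = 8300 kg/m³, cost = 52.91 $/kg
  option D: σ_y = 424.7 MPa, ρ = 1822 kg/m³, cost = 3.307 $/kg
  option R: σ_y = 265.0 MPa, ρ = 8938 kg/m³, cost = 7.496 $/kg
  option H: σ_y = 519.0 MPa, ρ = 7758 kg/m³, cost = 4.800 $/kg
  option W: σ_y = 293.7 MPa, ρ = 1850 kg/m³, cost = 660.0 $/kg
  option D: M = 70.5 kN·m per $
  option H: M = 13.9 kN·m per $
  option R: M = 3.96 kN·m per $
  option F: M = 2.35 kN·m per $
  option W: M = 0.241 kN·m per $
Option D ranks first.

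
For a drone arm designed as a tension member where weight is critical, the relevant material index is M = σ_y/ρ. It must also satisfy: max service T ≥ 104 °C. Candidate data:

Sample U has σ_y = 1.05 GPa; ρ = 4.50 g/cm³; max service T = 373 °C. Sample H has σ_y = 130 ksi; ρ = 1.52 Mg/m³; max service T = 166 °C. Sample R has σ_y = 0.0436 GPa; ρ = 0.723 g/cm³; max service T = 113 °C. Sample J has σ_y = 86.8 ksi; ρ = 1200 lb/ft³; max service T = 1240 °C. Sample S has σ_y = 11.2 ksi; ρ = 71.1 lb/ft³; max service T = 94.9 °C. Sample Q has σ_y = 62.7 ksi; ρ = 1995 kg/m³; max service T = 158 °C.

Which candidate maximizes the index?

Screen on constraints: max service T ≥ 104 °C. Survivors: sample U, sample H, sample R, sample J, sample Q.
Convert each candidate to consistent units, then evaluate M:
  sample U: σ_y = 1050 MPa, ρ = 4500 kg/m³
  sample H: σ_y = 896.3 MPa, ρ = 1520 kg/m³
  sample R: σ_y = 43.60 MPa, ρ = 723.0 kg/m³
  sample J: σ_y = 598.5 MPa, ρ = 19220 kg/m³
  sample Q: σ_y = 432.3 MPa, ρ = 1995 kg/m³
  sample H: M = 590 kN·m/kg
  sample U: M = 233 kN·m/kg
  sample Q: M = 217 kN·m/kg
  sample R: M = 60.3 kN·m/kg
  sample J: M = 31.1 kN·m/kg
Highest index: sample H.

sample H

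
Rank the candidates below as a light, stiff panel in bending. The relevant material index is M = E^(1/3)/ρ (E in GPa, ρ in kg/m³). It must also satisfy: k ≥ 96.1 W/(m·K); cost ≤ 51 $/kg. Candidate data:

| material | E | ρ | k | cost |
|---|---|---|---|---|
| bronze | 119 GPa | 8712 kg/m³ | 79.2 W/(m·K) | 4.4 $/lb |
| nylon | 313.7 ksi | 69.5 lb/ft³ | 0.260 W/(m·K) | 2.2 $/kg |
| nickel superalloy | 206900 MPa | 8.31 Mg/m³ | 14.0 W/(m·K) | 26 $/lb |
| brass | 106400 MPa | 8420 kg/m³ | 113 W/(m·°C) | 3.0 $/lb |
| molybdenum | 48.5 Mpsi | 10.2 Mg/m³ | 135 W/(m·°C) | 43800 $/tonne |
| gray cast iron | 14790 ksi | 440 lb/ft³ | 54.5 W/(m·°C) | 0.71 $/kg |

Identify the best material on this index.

molybdenum

Screen on constraints: k ≥ 96.1 W/(m·K); cost ≤ 51 $/kg. Survivors: brass, molybdenum.
Convert each candidate to consistent units, then evaluate M:
  brass: E = 106.4 GPa, ρ = 8420 kg/m³
  molybdenum: E = 334.4 GPa, ρ = 10200 kg/m³
  molybdenum: M = 0.680×10⁻³
  brass: M = 0.563×10⁻³
Highest index: molybdenum.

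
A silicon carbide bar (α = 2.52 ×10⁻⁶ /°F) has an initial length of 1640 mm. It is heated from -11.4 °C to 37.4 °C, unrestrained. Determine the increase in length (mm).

Convert α: 2.52×10⁻⁶/°F × (9/5) = 4.54×10⁻⁶/K.
ΔT = 37.4 − (-11.4) = 48.80 K.
ΔL = α·L₀·ΔT = 4.54×10⁻⁶ × 1640 mm × 48.80 K = 0.363 mm.

0.363 mm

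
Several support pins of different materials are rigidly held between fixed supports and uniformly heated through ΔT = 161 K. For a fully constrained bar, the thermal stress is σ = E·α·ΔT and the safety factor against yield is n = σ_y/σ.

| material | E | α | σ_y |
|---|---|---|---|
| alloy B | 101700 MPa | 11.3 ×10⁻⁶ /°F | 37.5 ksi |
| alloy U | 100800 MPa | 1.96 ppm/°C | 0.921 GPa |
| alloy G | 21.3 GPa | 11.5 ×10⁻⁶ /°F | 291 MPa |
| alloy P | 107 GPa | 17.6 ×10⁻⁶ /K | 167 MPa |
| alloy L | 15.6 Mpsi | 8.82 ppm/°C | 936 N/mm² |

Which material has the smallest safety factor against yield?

alloy P

In consistent units (E in GPa, α in ×10⁻⁶/K, σ_y in MPa):
  alloy B: E = 101.7, α = 20.3, σ_y = 258.6 → σ = 333 MPa, n = 0.776
  alloy U: E = 100.8, α = 1.96, σ_y = 921.0 → σ = 31.8 MPa, n = 29.0
  alloy G: E = 21.30, α = 20.7, σ_y = 291.0 → σ = 71.0 MPa, n = 4.10
  alloy P: E = 107.0, α = 17.6, σ_y = 167.0 → σ = 303 MPa, n = 0.551
  alloy L: E = 107.6, α = 8.82, σ_y = 936.0 → σ = 153 MPa, n = 6.13
Smallest n: alloy P with n = 0.551.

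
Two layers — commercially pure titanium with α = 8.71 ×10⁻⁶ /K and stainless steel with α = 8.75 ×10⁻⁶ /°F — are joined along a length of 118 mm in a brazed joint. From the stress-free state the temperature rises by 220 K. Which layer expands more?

stainless steel

stainless steel: α = 8.75×10⁻⁶/°F × 9/5 = 15.8×10⁻⁶/K.
α(commercially pure titanium) = 8.71×10⁻⁶/K vs α(stainless steel) = 15.8×10⁻⁶/K.
Higher α expands more for the same ΔT: stainless steel.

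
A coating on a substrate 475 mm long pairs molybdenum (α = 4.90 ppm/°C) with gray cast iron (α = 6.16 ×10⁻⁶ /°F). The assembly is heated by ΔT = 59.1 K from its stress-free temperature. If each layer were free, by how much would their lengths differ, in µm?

gray cast iron: α = 6.16×10⁻⁶/°F × 9/5 = 11.1×10⁻⁶/K.
Δα = |4.90 − 11.1|×10⁻⁶/K = 6.19×10⁻⁶/K.
ΔL_mismatch = Δα·L·ΔT = 6.19×10⁻⁶ × 475.0 mm × 59.1 K = 174 µm.

174 µm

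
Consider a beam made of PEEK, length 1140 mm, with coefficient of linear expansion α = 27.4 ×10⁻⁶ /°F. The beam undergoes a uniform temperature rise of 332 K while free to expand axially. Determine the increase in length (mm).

18.7 mm

Convert α: 27.4×10⁻⁶/°F × (9/5) = 49.3×10⁻⁶/K.
ΔL = α·L₀·ΔT = 49.3×10⁻⁶ × 1140 mm × 332.0 K = 18.7 mm.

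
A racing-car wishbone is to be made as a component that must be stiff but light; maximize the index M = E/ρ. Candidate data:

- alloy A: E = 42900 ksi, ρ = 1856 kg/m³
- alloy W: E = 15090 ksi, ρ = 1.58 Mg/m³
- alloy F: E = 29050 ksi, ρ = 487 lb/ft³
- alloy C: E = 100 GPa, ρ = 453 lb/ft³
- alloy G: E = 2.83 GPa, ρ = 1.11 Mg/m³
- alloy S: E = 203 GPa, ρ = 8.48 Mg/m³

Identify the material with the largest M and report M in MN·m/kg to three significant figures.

alloy A, M = 159 MN·m/kg

After converting to SI:
  alloy A: E = 295.8 GPa, ρ = 1856 kg/m³
  alloy W: E = 104.0 GPa, ρ = 1580 kg/m³
  alloy F: E = 200.3 GPa, ρ = 7801 kg/m³
  alloy C: E = 100.0 GPa, ρ = 7256 kg/m³
  alloy G: E = 2.830 GPa, ρ = 1110 kg/m³
  alloy S: E = 203.0 GPa, ρ = 8480 kg/m³
  alloy A: M = 159 MN·m/kg
  alloy W: M = 65.8 MN·m/kg
  alloy F: M = 25.7 MN·m/kg
  alloy S: M = 23.9 MN·m/kg
  alloy C: M = 13.8 MN·m/kg
  alloy G: M = 2.55 MN·m/kg
Highest index: alloy A.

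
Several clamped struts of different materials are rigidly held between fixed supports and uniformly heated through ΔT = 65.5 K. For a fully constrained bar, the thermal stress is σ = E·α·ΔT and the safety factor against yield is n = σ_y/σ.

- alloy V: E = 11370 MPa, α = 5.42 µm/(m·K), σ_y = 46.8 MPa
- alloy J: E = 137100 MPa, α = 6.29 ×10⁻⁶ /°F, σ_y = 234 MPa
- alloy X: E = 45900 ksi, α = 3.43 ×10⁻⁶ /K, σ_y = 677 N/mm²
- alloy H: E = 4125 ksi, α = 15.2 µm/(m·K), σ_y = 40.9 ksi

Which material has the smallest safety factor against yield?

In consistent units (E in GPa, α in ×10⁻⁶/K, σ_y in MPa):
  alloy V: E = 11.37, α = 5.42, σ_y = 46.80 → σ = 4.04 MPa, n = 11.6
  alloy J: E = 137.1, α = 11.3, σ_y = 234.0 → σ = 102 MPa, n = 2.30
  alloy X: E = 316.5, α = 3.43, σ_y = 677.0 → σ = 71.1 MPa, n = 9.52
  alloy H: E = 28.44, α = 15.2, σ_y = 282.0 → σ = 28.3 MPa, n = 9.96
Smallest n: alloy J with n = 2.30.

alloy J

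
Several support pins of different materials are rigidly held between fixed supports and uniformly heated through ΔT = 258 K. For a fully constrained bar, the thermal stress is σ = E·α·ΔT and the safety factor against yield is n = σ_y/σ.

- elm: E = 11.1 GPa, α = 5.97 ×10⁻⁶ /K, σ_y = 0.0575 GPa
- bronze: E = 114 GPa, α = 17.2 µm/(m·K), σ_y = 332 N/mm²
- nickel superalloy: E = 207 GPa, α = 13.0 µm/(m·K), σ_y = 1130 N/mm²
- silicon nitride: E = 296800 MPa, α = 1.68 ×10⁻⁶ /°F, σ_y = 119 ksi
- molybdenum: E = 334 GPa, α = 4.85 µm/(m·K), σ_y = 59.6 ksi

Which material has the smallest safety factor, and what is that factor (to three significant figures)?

With everything in SI (GPa, ×10⁻⁶/K, MPa):
  elm: E = 11.10, α = 5.97, σ_y = 57.50 → σ = 17.1 MPa, n = 3.36
  bronze: E = 114.0, α = 17.2, σ_y = 332.0 → σ = 506 MPa, n = 0.656
  nickel superalloy: E = 207.0, α = 13.0, σ_y = 1130 → σ = 694 MPa, n = 1.63
  silicon nitride: E = 296.8, α = 3.02, σ_y = 820.5 → σ = 232 MPa, n = 3.54
  molybdenum: E = 334.0, α = 4.85, σ_y = 410.9 → σ = 418 MPa, n = 0.983
Smallest n: bronze with n = 0.656.

bronze, n = 0.656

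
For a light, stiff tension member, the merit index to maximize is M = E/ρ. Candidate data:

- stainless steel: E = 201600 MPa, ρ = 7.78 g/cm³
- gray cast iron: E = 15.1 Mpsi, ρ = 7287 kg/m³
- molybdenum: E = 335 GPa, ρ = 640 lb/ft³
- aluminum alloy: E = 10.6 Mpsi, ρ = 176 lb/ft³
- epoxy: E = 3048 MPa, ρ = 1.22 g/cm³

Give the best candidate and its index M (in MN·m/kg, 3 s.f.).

In SI units:
  stainless steel: E = 201.6 GPa, ρ = 7780 kg/m³
  gray cast iron: E = 104.1 GPa, ρ = 7287 kg/m³
  molybdenum: E = 335.0 GPa, ρ = 10250 kg/m³
  aluminum alloy: E = 73.08 GPa, ρ = 2819 kg/m³
  epoxy: E = 3.048 GPa, ρ = 1220 kg/m³
  molybdenum: M = 32.7 MN·m/kg
  aluminum alloy: M = 25.9 MN·m/kg
  stainless steel: M = 25.9 MN·m/kg
  gray cast iron: M = 14.3 MN·m/kg
  epoxy: M = 2.50 MN·m/kg
Molybdenum has the largest M.

molybdenum, M = 32.7 MN·m/kg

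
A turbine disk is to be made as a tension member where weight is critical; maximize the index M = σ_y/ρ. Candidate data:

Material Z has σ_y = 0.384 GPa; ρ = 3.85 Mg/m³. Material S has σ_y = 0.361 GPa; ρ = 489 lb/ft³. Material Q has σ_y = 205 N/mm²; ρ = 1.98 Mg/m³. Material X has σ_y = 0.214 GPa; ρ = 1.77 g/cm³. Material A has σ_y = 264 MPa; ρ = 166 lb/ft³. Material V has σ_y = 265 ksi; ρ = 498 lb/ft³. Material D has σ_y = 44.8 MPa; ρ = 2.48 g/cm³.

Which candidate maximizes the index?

Putting every candidate on a common basis:
  material Z: σ_y = 384.0 MPa, ρ = 3850 kg/m³
  material S: σ_y = 361.0 MPa, ρ = 7833 kg/m³
  material Q: σ_y = 205.0 MPa, ρ = 1980 kg/m³
  material X: σ_y = 214.0 MPa, ρ = 1770 kg/m³
  material A: σ_y = 264.0 MPa, ρ = 2659 kg/m³
  material V: σ_y = 1827 MPa, ρ = 7977 kg/m³
  material D: σ_y = 44.80 MPa, ρ = 2480 kg/m³
  material V: M = 229 kN·m/kg
  material X: M = 121 kN·m/kg
  material Q: M = 104 kN·m/kg
  material Z: M = 99.7 kN·m/kg
  material A: M = 99.3 kN·m/kg
  material S: M = 46.1 kN·m/kg
  material D: M = 18.1 kN·m/kg
The maximum is for material V.

material V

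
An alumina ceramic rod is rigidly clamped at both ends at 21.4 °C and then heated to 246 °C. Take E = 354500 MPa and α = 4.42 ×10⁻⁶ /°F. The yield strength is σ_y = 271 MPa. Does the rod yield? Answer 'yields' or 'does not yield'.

E = 354500 MPa = 354.5 GPa.
α = 4.42×10⁻⁶/°F × 9/5 = 7.96×10⁻⁶/K.
ΔT = 224.6 K. Constrained thermal stress σ = E·α·ΔT = 354.5×10³ MPa × 7.96×10⁻⁶ × 224.6 = 633 MPa (compressive).
Compare to σ_y = 271 MPa: σ ≥ σ_y, so it yields.

yields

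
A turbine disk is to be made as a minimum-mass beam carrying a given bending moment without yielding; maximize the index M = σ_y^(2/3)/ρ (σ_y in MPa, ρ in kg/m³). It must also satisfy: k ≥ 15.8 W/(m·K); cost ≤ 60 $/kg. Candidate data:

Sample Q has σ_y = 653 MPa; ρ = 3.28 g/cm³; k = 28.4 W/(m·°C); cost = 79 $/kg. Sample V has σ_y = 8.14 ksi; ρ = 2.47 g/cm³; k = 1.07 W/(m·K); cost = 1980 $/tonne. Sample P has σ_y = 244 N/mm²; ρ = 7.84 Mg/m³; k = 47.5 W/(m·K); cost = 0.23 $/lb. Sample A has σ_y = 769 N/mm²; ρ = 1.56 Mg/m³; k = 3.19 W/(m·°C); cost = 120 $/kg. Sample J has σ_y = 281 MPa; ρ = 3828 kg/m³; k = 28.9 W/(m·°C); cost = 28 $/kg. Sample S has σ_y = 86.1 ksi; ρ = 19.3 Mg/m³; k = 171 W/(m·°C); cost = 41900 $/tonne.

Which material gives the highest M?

Screen on constraints: k ≥ 15.8 W/(m·K); cost ≤ 60 $/kg. Survivors: sample P, sample J, sample S.
After converting to SI:
  sample P: σ_y = 244.0 MPa, ρ = 7840 kg/m³
  sample J: σ_y = 281.0 MPa, ρ = 3828 kg/m³
  sample S: σ_y = 593.6 MPa, ρ = 19300 kg/m³
  sample J: M = 11.2×10⁻³
  sample P: M = 4.98×10⁻³
  sample S: M = 3.66×10⁻³
Highest index: sample J.

sample J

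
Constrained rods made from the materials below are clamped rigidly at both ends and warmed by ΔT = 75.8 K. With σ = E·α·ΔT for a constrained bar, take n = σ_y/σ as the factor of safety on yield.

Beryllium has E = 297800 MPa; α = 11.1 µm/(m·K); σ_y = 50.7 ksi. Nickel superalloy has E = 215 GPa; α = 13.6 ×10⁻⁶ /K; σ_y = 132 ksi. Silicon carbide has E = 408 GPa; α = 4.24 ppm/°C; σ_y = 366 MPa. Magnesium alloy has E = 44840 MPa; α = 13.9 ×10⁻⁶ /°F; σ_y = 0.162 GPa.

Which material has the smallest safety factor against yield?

beryllium

In consistent units (E in GPa, α in ×10⁻⁶/K, σ_y in MPa):
  beryllium: E = 297.8, α = 11.1, σ_y = 349.6 → σ = 251 MPa, n = 1.40
  nickel superalloy: E = 215.0, α = 13.6, σ_y = 910.1 → σ = 222 MPa, n = 4.11
  silicon carbide: E = 408.0, α = 4.24, σ_y = 366.0 → σ = 131 MPa, n = 2.79
  magnesium alloy: E = 44.84, α = 25.0, σ_y = 162.0 → σ = 85.0 MPa, n = 1.90
Beryllium has the lowest safety factor, n = 1.40.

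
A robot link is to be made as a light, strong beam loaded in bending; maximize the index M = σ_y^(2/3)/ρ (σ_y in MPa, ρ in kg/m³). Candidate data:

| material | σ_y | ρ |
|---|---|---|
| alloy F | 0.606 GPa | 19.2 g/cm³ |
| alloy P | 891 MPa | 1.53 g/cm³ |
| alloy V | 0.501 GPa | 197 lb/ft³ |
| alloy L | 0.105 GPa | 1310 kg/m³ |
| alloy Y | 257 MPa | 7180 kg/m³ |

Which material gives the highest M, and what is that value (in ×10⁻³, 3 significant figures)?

Convert each candidate to consistent units, then evaluate M:
  alloy F: σ_y = 606.0 MPa, ρ = 19200 kg/m³
  alloy P: σ_y = 891.0 MPa, ρ = 1530 kg/m³
  alloy V: σ_y = 501.0 MPa, ρ = 3156 kg/m³
  alloy L: σ_y = 105.0 MPa, ρ = 1310 kg/m³
  alloy Y: σ_y = 257.0 MPa, ρ = 7180 kg/m³
  alloy P: M = 60.5×10⁻³
  alloy V: M = 20.0×10⁻³
  alloy L: M = 17.0×10⁻³
  alloy Y: M = 5.63×10⁻³
  alloy F: M = 3.73×10⁻³
Alloy P has the largest M.

alloy P, M = 60.5×10⁻³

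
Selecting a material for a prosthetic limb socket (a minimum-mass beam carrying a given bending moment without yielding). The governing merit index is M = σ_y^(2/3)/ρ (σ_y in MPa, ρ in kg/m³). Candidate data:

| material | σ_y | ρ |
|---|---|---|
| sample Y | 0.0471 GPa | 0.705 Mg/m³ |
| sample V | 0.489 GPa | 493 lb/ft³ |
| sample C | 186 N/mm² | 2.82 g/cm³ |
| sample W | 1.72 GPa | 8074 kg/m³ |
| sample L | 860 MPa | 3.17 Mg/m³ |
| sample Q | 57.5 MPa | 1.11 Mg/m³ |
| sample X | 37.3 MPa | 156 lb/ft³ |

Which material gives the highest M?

sample L

Putting every candidate on a common basis:
  sample Y: σ_y = 47.10 MPa, ρ = 705.0 kg/m³
  sample V: σ_y = 489.0 MPa, ρ = 7897 kg/m³
  sample C: σ_y = 186.0 MPa, ρ = 2820 kg/m³
  sample W: σ_y = 1720 MPa, ρ = 8074 kg/m³
  sample L: σ_y = 860.0 MPa, ρ = 3170 kg/m³
  sample Q: σ_y = 57.50 MPa, ρ = 1110 kg/m³
  sample X: σ_y = 37.30 MPa, ρ = 2499 kg/m³
  sample L: M = 28.5×10⁻³
  sample Y: M = 18.5×10⁻³
  sample W: M = 17.8×10⁻³
  sample Q: M = 13.4×10⁻³
  sample C: M = 11.6×10⁻³
  sample V: M = 7.86×10⁻³
  sample X: M = 4.47×10⁻³
Sample L has the largest M.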